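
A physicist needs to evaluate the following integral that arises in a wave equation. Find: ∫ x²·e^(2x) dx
Integration by parts twice:
First: u = x², dv = e^(2x) dx => x²e^(2x)/2 - (2/2)∫ xe^(2x) dx
Second (∫ xe^(2x) dx): xe^(2x)/2 - e^(2x)/4
Combining: e^(2x)(x²/2 - 2x/4 + 2/8) + C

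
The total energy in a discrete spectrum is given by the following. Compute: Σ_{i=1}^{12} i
Using formula: Σ i^1 = n(n + 1)/2 = 12·13/2 = 78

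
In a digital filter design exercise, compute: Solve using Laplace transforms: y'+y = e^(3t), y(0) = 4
Take L: sY - 4 + Y = 1/(s-3)
Y(s + 1) = 1/(s-3) + 4
Y = 1/((s-3)(s + 1)) + 4/(s + 1)
Partial fractions: 1/((s-3)(s + 1)) = (1/4)/(s-3) - (1/4)/(s + 1)
So Y = (1/4)/(s-3) + (15/4)/(s + 1)
Inverse Laplace transform (L^(-1){1/(s-3)} = e^(3t), L^(-1){1/(s + 1)} = e^(-t)):

Answer: y(t) = (1/4)·e^(3t) + (15/4)·e^(-t)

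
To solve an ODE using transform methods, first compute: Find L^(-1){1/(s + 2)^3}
L^(-1){1/(s-a)^n}=t^(n-1)·e^(at)/(n-1)!
Here a=-2, n=3: t^2·e^(-2t)/2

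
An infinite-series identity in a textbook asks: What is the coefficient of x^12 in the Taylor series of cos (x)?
cos(x)=Σ (-1)^k x^(2k)/(2k)!
For x^12: (-1)^6/12!=1/479001600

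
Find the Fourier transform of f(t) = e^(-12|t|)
Using the standard pair: F{e^(-a|t|)} = 2a/(a^2 + omega^2)
With a = 12: F(omega) = 24/(144 + omega^2)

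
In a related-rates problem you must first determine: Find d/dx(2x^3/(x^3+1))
Quotient rule: (f/g)'=(f'g - fg')/g²
f=2x^3, f'=6x^2
g=x^3 + 1, g'=3x^2

Answer: (6x^2·(x^3 + 1) - 6x^5)/(x^3 + 1)²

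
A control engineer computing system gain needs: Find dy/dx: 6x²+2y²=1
Differentiate: 12x + 4y·(dy/dx)=0
dy/dx=-12x/(4y)=-3·(x/y)

Answer: dy/dx=-3·(x/y)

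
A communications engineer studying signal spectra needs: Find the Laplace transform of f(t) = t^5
L{t^n}=n!/s^(n+1)
L{t^5}=5!/s^6=120/s^6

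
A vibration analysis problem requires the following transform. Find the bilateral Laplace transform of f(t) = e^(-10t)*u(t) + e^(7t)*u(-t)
For e^(-10t)*u(t): L=1/(s+10), Re(s) > -10
For e^(7t)*u(-t): L=-1/(s-7), Re(s) < 7
Combined: F(s)=1/(s+10)-1/(s-7), -10 < Re(s) < 7

Answer: 1/(s+10)-1/(s-7), ROC: -10 < Re(s) < 7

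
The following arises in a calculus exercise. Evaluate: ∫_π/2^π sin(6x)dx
Antiderivative: -cos(6x)/6
Evaluate at bounds: [-cos(6·π)/6] - [-cos(6·π/2)/6]
=(-(1)+(-1))/6=-1/3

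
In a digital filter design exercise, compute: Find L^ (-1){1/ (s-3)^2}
L^(-1){1/(s-a)^n} = t^(n-1)·e^(at)/(n-1)!
Here a = 3, n = 2: t^1·e^(3t)/1

Answer: t·e^(3t)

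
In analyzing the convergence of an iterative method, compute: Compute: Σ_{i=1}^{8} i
Using formula: Σ i^1=n(n+1)/2=8·9/2=36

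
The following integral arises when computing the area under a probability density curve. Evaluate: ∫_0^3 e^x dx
Antiderivative: e^x
Evaluate: (e^3-1)

Answer: e^3-1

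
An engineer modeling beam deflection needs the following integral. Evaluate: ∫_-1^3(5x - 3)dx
Step 1: Find antiderivative F(x)=(5/2)x^2 - 3x
Step 2: F(3) - F(-1)=27/2 - (11/2)=8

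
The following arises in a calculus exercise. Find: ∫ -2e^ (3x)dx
Since d/dx[e^(3x)] = 3e^(3x), we get -2/3 e^(3x) + C

Answer: (-2/3)e^(3x) + C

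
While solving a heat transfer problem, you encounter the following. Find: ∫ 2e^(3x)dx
Since d/dx[e^(3x)]=3e^(3x), we get 2/3 e^(3x) + C

Answer: (2/3)e^(3x) + C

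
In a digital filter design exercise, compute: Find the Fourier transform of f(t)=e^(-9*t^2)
The Fourier transform of a Gaussian e^(-a * t^2) is sqrt(pi/a) * e^(-omega^2/(4a)).
With a = 9: F(omega) = sqrt(pi)/3 * e^(-omega^2/36)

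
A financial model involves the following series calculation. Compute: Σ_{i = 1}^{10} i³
Using formula: Σ i^3 = [n(n + 1)/2]² = [10·11/2]² = 3025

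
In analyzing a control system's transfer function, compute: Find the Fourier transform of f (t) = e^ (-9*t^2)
The Fourier transform of a Gaussian e^(-a*t^2) is sqrt(pi/a)*e^(-omega^2/(4a)).
With a=9: F(omega)=sqrt(pi)/3*e^(-omega^2/36)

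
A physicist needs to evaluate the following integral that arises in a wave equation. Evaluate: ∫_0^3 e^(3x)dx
Antiderivative: (1/3)e^(3x)
Evaluate: (1/3)(e^9-1)

Answer: (e^9-1)/3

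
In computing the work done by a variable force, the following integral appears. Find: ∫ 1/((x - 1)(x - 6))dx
Partial fractions: 1/((x-1)(x-6))=A/(x-1)+B/(x-6)
A=-1/5, B=1/5
∫ [-1/5· 1/(x-1)+1/5· 1/(x-6)] dx
=(1/5)[ln|x-6| - ln|x-1|]+C

Answer: (1/5)·ln|(x-6)/(x-1)|+C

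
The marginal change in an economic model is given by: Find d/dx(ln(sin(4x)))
Chain rule: d/dx[ln(u)]=u'/u where u=sin(4x)
u'=4cos(4x)

Answer: (4cos(4x))/(sin(4x))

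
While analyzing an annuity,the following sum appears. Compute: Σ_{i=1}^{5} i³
Using formula: Σ i^3 = [n(n+1)/2]² = [5·6/2]² = 225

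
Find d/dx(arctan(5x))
d/dx[arctan(u)]=u'/(1+u²), u=5x, u'=5

Answer: 5/(1+25x²)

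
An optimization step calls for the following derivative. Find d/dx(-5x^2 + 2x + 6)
Power rule: d/dx(ax^n) = n·a·x^(n-1)
Term by term: -10·x+2

Answer: -10x+2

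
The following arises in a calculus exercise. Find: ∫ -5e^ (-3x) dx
Since d/dx[e^(-3x)]=-3e^(-3x), we get 5/3 e^(-3x)+C

Answer: (5/3)e^(-3x)+C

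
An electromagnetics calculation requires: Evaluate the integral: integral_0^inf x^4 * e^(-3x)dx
This is a Gamma integral. Substitute u=3x (du=3 dx):
integral_0^inf x^4*e^(-3x) dx=(1/3^5) integral_0^inf u^4*e^(-u) du
=Gamma(5)/3^5=4!/3^5=24/243

Answer: 8/81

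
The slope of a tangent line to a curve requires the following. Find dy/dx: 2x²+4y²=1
Differentiate: 4x + 8y·(dy/dx) = 0
dy/dx = -4x/(8y) = -(1/2)·(x/y)

Answer: dy/dx = -(1/2)·(x/y)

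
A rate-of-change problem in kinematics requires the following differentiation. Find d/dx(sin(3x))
Chain rule: d/dx[sin(u)] = cos(u)·u' where u = 3x
u' = 3

Answer: 3·cos(3x)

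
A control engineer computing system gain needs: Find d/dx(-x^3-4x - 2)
Power rule: d/dx(ax^n) = n·a·x^(n-1)
Term by term: -3·x^2 - 4

Answer: -3x^2 - 4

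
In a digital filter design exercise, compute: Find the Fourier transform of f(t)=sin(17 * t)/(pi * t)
sin(W * t)/(pi * t)=(W/pi) * sinc(W * t/pi) is the impulse response of the ideal low-pass filter with cutoff W (here W=17).
Its Fourier transform is a rectangular function:
F(omega)=1 for |omega| < 17, 0 otherwise

Answer: rect(omega/34) [i.e., 1 for |omega| < 17, 0 otherwise]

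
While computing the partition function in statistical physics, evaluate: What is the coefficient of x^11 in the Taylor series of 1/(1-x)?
1/(1-x) = Σ x^n for |x|<1
All coefficients are 1

Answer: 1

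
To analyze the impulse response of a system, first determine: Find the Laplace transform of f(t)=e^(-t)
L{e^(at)}=1/(s-a)
L{e^(-t)}=1/(s + 1)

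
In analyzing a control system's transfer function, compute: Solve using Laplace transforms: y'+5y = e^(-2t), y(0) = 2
Take L: sY - 2 + 5Y = 1/(s + 2)
Y(s + 5) = 1/(s + 2) + 2
Y = 1/((s + 2)(s + 5)) + 2/(s + 5)
Partial fractions: 1/((s + 2)(s + 5)) = (1/3)/(s + 2) - (1/3)/(s + 5)
So Y = (1/3)/(s + 2) + (5/3)/(s + 5)
Inverse Laplace transform (L^(-1){1/(s + 2)} = e^(-2t), L^(-1){1/(s + 5)} = e^(-5t)):

Answer: y(t) = (1/3)·e^(-2t) + (5/3)·e^(-5t)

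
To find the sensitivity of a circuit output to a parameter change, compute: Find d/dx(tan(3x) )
Chain rule: d/dx[tan(u)]=sec²(u)·u' where u=3x
u'=3

Answer: 3·sec²(3x)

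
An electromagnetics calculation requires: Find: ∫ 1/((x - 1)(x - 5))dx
Partial fractions: 1/((x-1)(x-5))=A/(x-1) + B/(x-5)
A=-1/4, B=1/4
∫ [-1/4· 1/(x-1) + 1/4· 1/(x-5)] dx
=(1/4)[ln|x-5| - ln|x-1|] + C

Answer: (1/4)·ln|(x-5)/(x-1)| + C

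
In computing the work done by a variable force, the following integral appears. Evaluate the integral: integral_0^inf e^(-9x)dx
integral_0^inf e^(-9x) dx = [-1/9*e^(-9x)]_0^inf
= 0 - (-1/9) = 1/9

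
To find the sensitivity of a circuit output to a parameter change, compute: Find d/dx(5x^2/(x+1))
Quotient rule: (f/g)' = (f'g - fg')/g²
f = 5x^2, f' = 10x
g = x + 1, g' = 1

Answer: (10x·(x + 1) - 5x^2)/(x + 1)²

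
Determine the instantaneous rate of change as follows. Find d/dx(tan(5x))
Chain rule: d/dx[tan(u)] = sec²(u)·u' where u = 5x
u' = 5

Answer: 5·sec²(5x)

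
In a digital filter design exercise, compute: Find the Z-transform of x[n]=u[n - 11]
Using the time-shift property: Z{u[n-11]}=z^(-11)*z/(z-1)
=z^(-10)/(z-1)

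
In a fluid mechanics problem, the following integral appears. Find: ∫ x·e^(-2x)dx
Integration by parts: u=x, dv=e^(-2x) dx
du=dx, v=e^(-2x)/(-2)
=x·e^(-2x)/(-2) - ∫ e^(-2x)/(-2) dx
=x·e^(-2x)/(-2) - e^(-2x)/4 + C

Answer: e^(-2x)(x/(-2) - 1/4) + C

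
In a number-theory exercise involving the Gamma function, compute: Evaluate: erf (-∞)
erf(-∞)=-1 (the error function is odd, so erf(-∞)=-erf(∞)=-1)

Answer: -1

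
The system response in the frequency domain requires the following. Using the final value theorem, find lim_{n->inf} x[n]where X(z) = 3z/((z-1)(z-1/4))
Final value theorem: lim x[n]=lim_{z->1} (z-1)*X(z)
(z-1)*X(z)=3z/(z-1/4)
As z->1: 3/(1-1/4)=3/(3/4)=4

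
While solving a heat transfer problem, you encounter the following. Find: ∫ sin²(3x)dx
Using identity sin²(u)=(1 - cos(2u))/2:
∫ (1 - cos(6x))/2 dx=x/2 - sin(6x)/12 + C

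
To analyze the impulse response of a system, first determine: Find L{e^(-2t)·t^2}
First shifting: L{e^(at)f(t)} = F(s-a)
L{t^2} = 2/s^3
Shift s → s + 2: 2/(s + 2)^3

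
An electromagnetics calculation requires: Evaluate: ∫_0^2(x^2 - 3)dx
Step 1: Find antiderivative F(x) = (1/3)x^3 - 3x
Step 2: F(2) - F(0) = -10/3 - (0) = -10/3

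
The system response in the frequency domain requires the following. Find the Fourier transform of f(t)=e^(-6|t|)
Using the standard pair: F{e^(-a|t|)} = 2a/(a^2+omega^2)
With a = 6: F(omega) = 12/(36+omega^2)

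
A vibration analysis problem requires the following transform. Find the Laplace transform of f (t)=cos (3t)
L{cos(wt)} = s/(s²+w²)
L{cos(3t)} = s/(s²+9)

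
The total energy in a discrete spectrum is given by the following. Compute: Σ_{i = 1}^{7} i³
Using formula: Σ i^3 = [n(n + 1)/2]² = [7·8/2]² = 784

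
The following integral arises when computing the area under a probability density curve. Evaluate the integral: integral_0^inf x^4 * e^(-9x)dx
This is a Gamma integral. Substitute u = 9x (du = 9 dx):
integral_0^inf x^4 * e^(-9x) dx = (1/9^5) integral_0^inf u^4 * e^(-u) du
= Gamma(5)/9^5 = 4!/9^5 = 24/59049

Answer: 8/19683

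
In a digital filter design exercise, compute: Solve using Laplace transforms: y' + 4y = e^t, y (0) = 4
Take L: sY - 4+4Y = 1/(s-1)
Y(s+4) = 1/(s-1)+4
Y = 1/((s-1)(s+4))+4/(s+4)
Partial fractions: 1/((s-1)(s+4)) = (1/5)/(s-1) - (1/5)/(s+4)
So Y = (1/5)/(s-1)+(19/5)/(s+4)
Inverse Laplace transform (L^(-1){1/(s-1)} = e^t, L^(-1){1/(s+4)} = e^(-4t)):

Answer: y(t) = (1/5)·e^t+(19/5)·e^(-4t)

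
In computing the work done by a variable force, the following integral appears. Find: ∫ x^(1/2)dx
Power rule: ∫ x^(1/2) dx = x^(3/2)/(3/2)+C

Answer: (2/3)·x^(3/2)+C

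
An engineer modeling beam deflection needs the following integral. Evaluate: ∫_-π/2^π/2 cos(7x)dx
Antiderivative: sin(7x)/7
Evaluate at bounds: [sin(7·π/2)/7] - [sin(7·-π/2)/7]
= ((-1) - (1))/7 = -2/7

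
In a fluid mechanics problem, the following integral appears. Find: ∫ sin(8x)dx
Using substitution u = 8x: ∫ sin(u) du/8 = -cos(u)/8 + C

Answer: (-1/8)cos(8x) + C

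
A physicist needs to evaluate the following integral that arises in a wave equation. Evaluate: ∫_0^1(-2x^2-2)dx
Step 1: Find antiderivative F(x)=(-2/3)x^3 - 2x
Step 2: F(1) - F(0)=-8/3 - (0)=-8/3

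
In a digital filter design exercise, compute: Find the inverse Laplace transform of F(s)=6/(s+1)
L^(-1){6/(s-a)}=c·e^(at)
Here a=-1, c=6

Answer: 6e^(-t)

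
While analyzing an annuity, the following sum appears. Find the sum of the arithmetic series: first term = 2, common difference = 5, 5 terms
Last term: a_n=2+(5-1)·5=22
Sum=n(a_1+a_n)/2=5(2+22)/2=60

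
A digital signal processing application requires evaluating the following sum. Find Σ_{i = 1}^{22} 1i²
=1·n(n+1)(2n+1)/6=1·22·23·45/6=3795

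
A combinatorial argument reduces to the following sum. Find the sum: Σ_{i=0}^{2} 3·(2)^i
Geometric series: S=a(1 - r^n)/(1 - r)
a=3, r=2, n=3
S=3(1-8)/-1=21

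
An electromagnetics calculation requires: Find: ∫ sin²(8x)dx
Using identity sin²(u) = (1 - cos(2u))/2:
∫ (1 - cos(16x))/2 dx = x/2 - sin(16x)/32+C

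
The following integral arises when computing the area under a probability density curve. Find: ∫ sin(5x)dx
Using substitution u = 5x: ∫ sin(u) du/5 = -cos(u)/5+C

Answer: (-1/5)cos(5x)+C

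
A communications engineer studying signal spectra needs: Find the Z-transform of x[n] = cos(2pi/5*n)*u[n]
Z{cos(w0 * n) * u[n]}=z(z - cos(w0))/(z^2-2z * cos(w0)+1)
With w0=2pi/5: X(z)=z(z - cos(2pi/5))/(z^2-2z * cos(2pi/5)+1)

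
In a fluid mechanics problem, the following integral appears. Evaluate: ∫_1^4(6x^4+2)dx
Step 1: Find antiderivative F(x) = (6/5)x^5 + 2x
Step 2: F(4) - F(1) = 6184/5 - (16/5) = 6168/5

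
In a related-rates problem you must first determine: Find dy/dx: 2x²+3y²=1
Differentiate: 4x + 6y·(dy/dx)=0
dy/dx=-4x/(6y)=-(2/3)·(x/y)

Answer: dy/dx=-(2/3)·(x/y)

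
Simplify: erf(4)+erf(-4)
erf is odd: erf(-4)=-erf(4)
erf(4) + erf(-4)=erf(4) - erf(4)=0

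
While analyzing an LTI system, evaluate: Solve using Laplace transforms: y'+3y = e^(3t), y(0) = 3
Take L: sY - 3+3Y=1/(s-3)
Y(s+3)=1/(s-3)+3
Y=1/((s-3)(s+3))+3/(s+3)
Partial fractions: 1/((s-3)(s+3))=(1/6)/(s-3) - (1/6)/(s+3)
So Y=(1/6)/(s-3)+(17/6)/(s+3)
Inverse Laplace transform (L^(-1){1/(s-3)}=e^(3t), L^(-1){1/(s+3)}=e^(-3t)):

Answer: y(t)=(1/6)·e^(3t)+(17/6)·e^(-3t)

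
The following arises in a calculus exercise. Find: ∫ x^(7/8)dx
Power rule: ∫ x^(7/8) dx = x^(15/8)/(15/8)+C

Answer: (8/15)·x^(15/8)+C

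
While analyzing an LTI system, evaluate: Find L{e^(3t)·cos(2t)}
First shifting: L{e^(at)f(t)}=F(s-a)
L{cos(2t)}=s/(s² + 4)
Shift: (s-3)/((s-3)² + 4)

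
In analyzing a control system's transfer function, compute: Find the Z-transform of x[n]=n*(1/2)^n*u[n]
Using the property Z{n * a^n * u[n]} = az/(z-a)^2
With a = 1/2: X(z) = (1/2)z/(z - 1/2)^2, |z| > 1/2

Answer: (1/2)z/(z - 1/2)^2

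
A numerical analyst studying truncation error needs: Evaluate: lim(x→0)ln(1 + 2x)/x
L'Hôpital (0/0): lim 2/(1 + 2x) / 1=2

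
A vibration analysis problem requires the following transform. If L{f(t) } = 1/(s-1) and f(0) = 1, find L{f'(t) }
L{f'(t)}=s·F(s) - f(0)=s/(s-1) - 1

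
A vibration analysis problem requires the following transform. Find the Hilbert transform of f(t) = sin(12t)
The Hilbert transform shifts each frequency component by -pi/2.
H{sin(wt)} = -cos(wt)
With w = 12: H{sin(12t)} = -cos(12t)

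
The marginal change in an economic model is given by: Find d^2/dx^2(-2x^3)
Apply power rule 2 times:
d^1: -6x^2
d^2: -12x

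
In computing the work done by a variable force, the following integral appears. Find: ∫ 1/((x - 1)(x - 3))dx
Partial fractions: 1/((x-1)(x-3))=A/(x-1) + B/(x-3)
A=-1/2, B=1/2
∫ [-1/2· 1/(x-1) + 1/2· 1/(x-3)] dx
=(1/2)[ln|x-3| - ln|x-1|] + C

Answer: (1/2)·ln|(x-3)/(x-1)| + C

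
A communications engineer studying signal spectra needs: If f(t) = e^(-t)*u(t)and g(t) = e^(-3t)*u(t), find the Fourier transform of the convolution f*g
By the convolution theorem: F{f*g}=F(omega)*G(omega)
F(omega)=1/(1 + j*omega), G(omega)=1/(3 + j*omega)
F{f*g}=1/((1 + j*omega)(3 + j*omega))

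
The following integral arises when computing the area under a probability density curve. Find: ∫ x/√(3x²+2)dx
Let u = 3x² + 2, du = 6x dx
∫ (1/6)·u^(-1/2) du = √u/3 + C

Answer: √(3x² + 2)/3 + C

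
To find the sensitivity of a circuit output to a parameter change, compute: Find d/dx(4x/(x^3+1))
Quotient rule: (f/g)' = (f'g - fg')/g²
f = 4x, f' = 4
g = x^3 + 1, g' = 3x^2

Answer: (4·(x^3 + 1) - 12x^3)/(x^3 + 1)²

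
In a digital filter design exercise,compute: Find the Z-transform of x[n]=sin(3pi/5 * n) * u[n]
Z{sin(w0 * n) * u[n]}=z * sin(w0)/(z^2 - 2z * cos(w0) + 1)
With w0=3pi/5: X(z)=z * sin(3pi/5)/(z^2 - 2z * cos(3pi/5) + 1)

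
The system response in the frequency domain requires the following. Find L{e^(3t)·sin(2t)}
First shifting: L{e^(at)f(t)} = F(s-a)
L{sin(2t)} = 2/(s² + 4)
Shift: 2/((s-3)² + 4)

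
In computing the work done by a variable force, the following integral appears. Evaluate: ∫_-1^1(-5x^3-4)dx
Step 1: Find antiderivative F(x)=(-5/4)x^4 - 4x
Step 2: F(1) - F(-1)=-21/4 - (11/4)=-8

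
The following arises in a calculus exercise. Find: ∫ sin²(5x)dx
Using identity sin²(u)=(1 - cos(2u))/2:
∫ (1 - cos(10x))/2 dx=x/2 - sin(10x)/20 + C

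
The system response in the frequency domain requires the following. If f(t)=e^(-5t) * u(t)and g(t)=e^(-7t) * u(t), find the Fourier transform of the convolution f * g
By the convolution theorem: F{f*g} = F(omega)*G(omega)
F(omega) = 1/(5+j*omega), G(omega) = 1/(7+j*omega)
F{f*g} = 1/((5+j*omega)(7+j*omega))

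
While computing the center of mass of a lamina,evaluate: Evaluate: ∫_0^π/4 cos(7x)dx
Antiderivative: sin(7x)/7
Evaluate at bounds: [sin(7·π/4)/7] - [sin(7·0)/7]
=((-√2/2) - (0))/7=-√2/14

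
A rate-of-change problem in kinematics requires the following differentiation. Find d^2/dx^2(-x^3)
Apply power rule 2 times:
d^1: -3x^2
d^2: -6x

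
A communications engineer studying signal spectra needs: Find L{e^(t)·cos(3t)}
First shifting: L{e^(at)f(t)} = F(s-a)
L{cos(3t)} = s/(s²+9)
Shift: (s-1)/((s-1)²+9)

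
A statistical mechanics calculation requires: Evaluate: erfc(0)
erfc(x)=1 - erf(x); erfc(0)=1 - erf(0)=1 - 0=1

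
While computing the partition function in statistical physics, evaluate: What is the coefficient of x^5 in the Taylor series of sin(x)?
sin(x) = Σ (-1)^k x^(2k + 1)/(2k + 1)!
For x^5: (-1)^2/5! = 1/120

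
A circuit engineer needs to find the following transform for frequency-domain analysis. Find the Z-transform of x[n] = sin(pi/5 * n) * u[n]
Z{sin(w0*n)*u[n]} = z*sin(w0)/(z^2 - 2z*cos(w0) + 1)
With w0 = pi/5: X(z) = z*sin(pi/5)/(z^2 - 2z*cos(pi/5) + 1)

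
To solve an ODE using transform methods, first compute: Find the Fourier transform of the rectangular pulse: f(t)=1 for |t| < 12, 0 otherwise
F(omega) = integral from -12 to 12 of e^(-j*omega*t) dt
= 2*sin(12*omega)/omega = 24*sinc(12*omega/pi)

Answer: 2*sin(12*omega)/omega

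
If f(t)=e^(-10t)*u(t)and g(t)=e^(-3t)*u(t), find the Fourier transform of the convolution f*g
By the convolution theorem: F{f*g}=F(omega)*G(omega)
F(omega)=1/(10 + j*omega), G(omega)=1/(3 + j*omega)
F{f*g}=1/((10 + j*omega)(3 + j*omega))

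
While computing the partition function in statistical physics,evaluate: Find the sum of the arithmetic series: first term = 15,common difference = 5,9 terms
Last term: a_n = 15 + (9 - 1)·5 = 55
Sum = n(a_1 + a_n)/2 = 9(15 + 55)/2 = 315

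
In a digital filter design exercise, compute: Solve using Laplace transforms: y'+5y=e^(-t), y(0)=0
Take L: sY - 0+5Y=1/(s+1)
Y(s+5)=1/(s+1)+0
Y=1/((s+1)(s+5))+0/(s+5)
Partial fractions: 1/((s+1)(s+5))=(1/4)/(s+1) - (1/4)/(s+5)
So Y=(1/4)/(s+1) - (1/4)/(s+5)
Inverse Laplace transform (L^(-1){1/(s+1)}=e^(-t), L^(-1){1/(s+5)}=e^(-5t)):

Answer: y(t)=(1/4)·e^(-t) - (1/4)·e^(-5t)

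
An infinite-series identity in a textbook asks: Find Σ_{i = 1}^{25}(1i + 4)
= 1·Σ i + 4·25 = 1·325 + 100 = 425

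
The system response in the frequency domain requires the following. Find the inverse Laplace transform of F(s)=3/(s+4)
L^(-1){3/(s-a)}=c·e^(at)
Here a=-4, c=3

Answer: 3e^(-4t)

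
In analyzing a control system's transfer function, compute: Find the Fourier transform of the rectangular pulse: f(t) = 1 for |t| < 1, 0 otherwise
F(omega)=integral from -1 to 1 of e^(-j*omega*t) dt
=2*sin(1*omega)/omega=2*sinc(1*omega/pi)

Answer: 2*sin(1*omega)/omega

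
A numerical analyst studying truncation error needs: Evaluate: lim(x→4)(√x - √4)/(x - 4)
Multiply by conjugate (√x + √4)/(√x + √4):
=(x - 4)/((x - 4)(√x + √4))=1/(√x + √4)
As x → 4: 1/(2√4)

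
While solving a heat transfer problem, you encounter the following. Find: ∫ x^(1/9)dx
Power rule: ∫ x^(1/9) dx = x^(10/9)/(10/9)+C

Answer: (9/10)·x^(10/9)+C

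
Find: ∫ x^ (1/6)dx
Power rule: ∫ x^(1/6) dx = x^(7/6)/(7/6)+C

Answer: (6/7)·x^(7/6)+C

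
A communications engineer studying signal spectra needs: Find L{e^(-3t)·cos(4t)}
First shifting: L{e^(at)f(t)} = F(s-a)
L{cos(4t)} = s/(s² + 16)
Shift: (s + 3)/((s + 3)² + 16)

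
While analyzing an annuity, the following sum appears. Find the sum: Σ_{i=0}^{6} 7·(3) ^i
Geometric series: S = a(1 - r^n)/(1 - r)
a = 7, r = 3, n = 7
S = 7(1-2187)/-2 = 7651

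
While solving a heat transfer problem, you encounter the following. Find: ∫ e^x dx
Since d/dx[e^x] = +e^x, we get 1e^x+C

Answer: e^x+C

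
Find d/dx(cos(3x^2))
Chain rule: d/dx[cos(u)]=-sin(u)·u' where u=3x^2
u'=6x

Answer: -6x·sin(3x^2)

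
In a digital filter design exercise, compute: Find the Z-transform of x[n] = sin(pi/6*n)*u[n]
Z{sin(w0 * n) * u[n]}=z * sin(w0)/(z^2-2z * cos(w0)+1)
With w0=pi/6: X(z)=z * sin(pi/6)/(z^2-2z * cos(pi/6)+1)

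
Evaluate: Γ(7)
Γ(n) = (n-1)! for positive integers
Γ(7) = 6! = 720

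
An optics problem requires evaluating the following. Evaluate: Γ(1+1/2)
Γ(n+1/2) = (2n)!√π/(4^n·n!)
= 2√π/(4·1) = (1/2)·√π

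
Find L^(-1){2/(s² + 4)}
L^(-1){w/(s² + w²)}=sin(wt)
Here w=2

Answer: sin(2t)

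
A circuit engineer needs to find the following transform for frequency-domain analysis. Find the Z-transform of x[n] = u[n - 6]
Using the time-shift property: Z{u[n-6]} = z^(-6) * z/(z-1)
= z^(-5)/(z-1)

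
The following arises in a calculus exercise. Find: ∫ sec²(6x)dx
Since d/dx[tan(6x)] = 6sec²(6x), integral = tan(6x)/6+C

Answer: (1/6)tan(6x)+C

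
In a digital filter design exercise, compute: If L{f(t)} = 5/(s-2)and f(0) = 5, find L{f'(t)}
L{f'(t)} = s·F(s) - f(0) = 5s/(s-2) - 5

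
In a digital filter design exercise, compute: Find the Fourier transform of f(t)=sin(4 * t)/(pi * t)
sin(W*t)/(pi*t) = (W/pi)*sinc(W*t/pi) is the impulse response of the ideal low-pass filter with cutoff W (here W = 4).
Its Fourier transform is a rectangular function:
F(omega) = 1 for |omega| < 4, 0 otherwise

Answer: rect(omega/8) [i.e., 1 for |omega| < 4, 0 otherwise]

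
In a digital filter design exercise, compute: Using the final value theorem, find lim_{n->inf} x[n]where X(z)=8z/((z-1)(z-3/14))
Final value theorem: lim x[n]=lim_{z->1} (z-1)*X(z)
(z-1)*X(z)=8z/(z-3/14)
As z->1: 8/(1 - 3/14)=8/(11/14)=112/11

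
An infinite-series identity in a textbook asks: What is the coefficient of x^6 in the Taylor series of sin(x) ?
sin(x) has only odd powers. Coefficient of x^6 = 0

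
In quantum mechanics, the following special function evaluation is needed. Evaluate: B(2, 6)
B(x,y) = Γ(x)Γ(y)/Γ(x+y) = (x-1)!(y-1)!/(x+y-1)!
B(2,6) = 1!·5!/7! = 1/42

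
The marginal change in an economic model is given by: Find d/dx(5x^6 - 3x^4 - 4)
Power rule: d/dx(ax^n)=n·a·x^(n-1)
Term by term: 30·x^5-12·x^3

Answer: 30x^5-12x^3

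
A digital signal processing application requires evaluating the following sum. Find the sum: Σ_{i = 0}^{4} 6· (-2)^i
Geometric series: S=a(1 - r^n)/(1 - r)
a=6, r=-2, n=5
S=6(1+32)/3=66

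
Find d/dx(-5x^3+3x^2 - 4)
Power rule: d/dx(ax^n) = n·a·x^(n-1)
Term by term: -15·x^2+6·x

Answer: -15x^2+6x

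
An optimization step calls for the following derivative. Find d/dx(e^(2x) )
Chain rule: d/dx[e^u] = e^u · u' where u = 2x
u' = 2

Answer: 2·e^(2x)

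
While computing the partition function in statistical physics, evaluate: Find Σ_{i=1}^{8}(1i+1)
= 1·Σ i + 1·8 = 1·36 + 8 = 44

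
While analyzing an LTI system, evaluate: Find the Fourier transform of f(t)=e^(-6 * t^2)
The Fourier transform of a Gaussian e^(-a*t^2) is sqrt(pi/a)*e^(-omega^2/(4a)).
With a = 6: F(omega) = sqrt(pi/6)*e^(-omega^2/24)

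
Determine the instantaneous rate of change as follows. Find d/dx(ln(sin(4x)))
Chain rule: d/dx[ln(u)] = u'/u where u = sin(4x)
u' = 4cos(4x)

Answer: (4cos(4x))/(sin(4x))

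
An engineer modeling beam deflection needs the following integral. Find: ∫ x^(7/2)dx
Power rule: ∫ x^(7/2) dx=x^(9/2)/(9/2) + C

Answer: (2/9)·x^(9/2) + C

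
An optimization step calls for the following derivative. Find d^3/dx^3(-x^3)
Apply power rule 3 times:
d^1: -3x^2
d^2: -6x
d^3: -6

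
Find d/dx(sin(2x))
Chain rule: d/dx[sin(u)]=cos(u)·u' where u=2x
u'=2

Answer: 2·cos(2x)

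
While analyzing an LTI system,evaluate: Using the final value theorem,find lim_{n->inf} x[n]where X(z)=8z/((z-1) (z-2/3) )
Final value theorem: lim x[n]=lim_{z->1} (z-1) * X(z)
(z-1) * X(z)=8z/(z-2/3)
As z->1: 8/(1 - 2/3)=8/(1/3)=24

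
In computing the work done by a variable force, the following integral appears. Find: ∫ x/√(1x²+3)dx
Let u = x²+3, du = 2x dx
∫ (1/2)·u^(-1/2) du = √u+C

Answer: √(x²+3)+C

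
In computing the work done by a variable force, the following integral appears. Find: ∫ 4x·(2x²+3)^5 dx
Let u = 2x² + 3, du = 4x dx
∫ u^5 du = u^6/6 + C

Answer: (2x² + 3)^6/6 + C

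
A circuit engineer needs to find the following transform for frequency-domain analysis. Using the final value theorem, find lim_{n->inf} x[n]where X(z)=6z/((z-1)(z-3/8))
Final value theorem: lim x[n]=lim_{z->1} (z-1) * X(z)
(z-1) * X(z)=6z/(z-3/8)
As z->1: 6/(1 - 3/8)=6/(5/8)=48/5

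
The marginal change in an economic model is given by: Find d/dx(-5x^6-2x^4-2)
Power rule: d/dx(ax^n)=n·a·x^(n-1)
Term by term: -30·x^5-8·x^3

Answer: -30x^5-8x^3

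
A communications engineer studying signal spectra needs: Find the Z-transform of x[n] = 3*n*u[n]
Z{n*u[n]} = z/(z-1)^2
By linearity: Z{3*n*u[n]} = 3z/(z-1)^2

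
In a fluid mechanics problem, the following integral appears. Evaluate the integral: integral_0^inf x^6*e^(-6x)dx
This is a Gamma integral. Substitute u = 6x (du = 6 dx):
integral_0^inf x^6*e^(-6x) dx = (1/6^7) integral_0^inf u^6*e^(-u) du
= Gamma(7)/6^7 = 6!/6^7 = 720/279936

Answer: 5/1944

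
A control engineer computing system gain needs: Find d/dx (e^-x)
Chain rule: d/dx[e^u] = e^u · u' where u = -x
u' = -1

Answer: -1·e^-x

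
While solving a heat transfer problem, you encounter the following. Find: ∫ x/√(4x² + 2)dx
Let u = 4x²+2, du = 8x dx
∫ (1/8)·u^(-1/2) du = √u/4+C

Answer: √(4x²+2)/4+C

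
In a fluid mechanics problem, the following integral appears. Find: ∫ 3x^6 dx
Using power rule: ∫ 3x^6 dx = 3/7 x^7 + C = (3/7)x^7 + C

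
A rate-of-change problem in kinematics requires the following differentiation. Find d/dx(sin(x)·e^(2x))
Product rule: (fg)' = f'g+fg'
f = sin(x), f' = cos(x)
g = e^(2x), g' = 2·e^(2x)

Answer: cos(x)·e^(2x)+2·sin(x)·e^(2x)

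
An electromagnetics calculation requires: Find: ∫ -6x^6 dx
Using power rule: ∫ -6x^6 dx = -6/7 x^7 + C = (-6/7)x^7 + C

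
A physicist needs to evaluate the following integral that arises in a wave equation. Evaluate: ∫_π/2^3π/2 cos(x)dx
Antiderivative: sin(x)
Evaluate at bounds: [sin(1·3π/2)/1] - [sin(1·π/2)/1]
= ((-1) - (1))/1 = -2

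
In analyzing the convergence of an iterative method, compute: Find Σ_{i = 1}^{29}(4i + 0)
= 4·Σ i + 0·29 = 4·435 + 0 = 1740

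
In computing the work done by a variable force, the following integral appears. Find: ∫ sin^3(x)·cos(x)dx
Let u=sin(x), du=cos(x) dx
∫ u^3 du=u^4/4+C

Answer: sin^4(x)/4+C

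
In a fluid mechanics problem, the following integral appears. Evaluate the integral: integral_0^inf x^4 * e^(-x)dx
This is a Gamma integral. Substitute u=1x:
integral_0^inf x^4 * e^(-x) dx=(1/1^5) integral_0^inf u^4 * e^(-u) du
=Gamma(5)/1^5=4!/1^5=24/1

Answer: 24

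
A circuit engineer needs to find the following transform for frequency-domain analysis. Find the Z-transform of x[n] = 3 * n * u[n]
Z{n*u[n]} = z/(z-1)^2
By linearity: Z{3*n*u[n]} = 3z/(z-1)^2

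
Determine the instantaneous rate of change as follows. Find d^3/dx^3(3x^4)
Apply power rule 3 times:
d^1: 12x^3
d^2: 36x^2
d^3: 72x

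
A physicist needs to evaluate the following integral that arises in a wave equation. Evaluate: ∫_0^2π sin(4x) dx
Antiderivative: -cos(4x)/4
Evaluate at bounds: [-cos(4·2π)/4] - [-cos(4·0)/4]
= (-(1)+(1))/4 = 0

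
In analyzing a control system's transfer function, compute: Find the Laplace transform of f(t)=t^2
L{t^n}=n!/s^(n+1)
L{t^2}=2!/s^3=2/s^3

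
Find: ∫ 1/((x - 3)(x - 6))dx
Partial fractions: 1/((x-3)(x-6)) = A/(x-3) + B/(x-6)
A = -1/3, B = 1/3
∫ [-1/3· 1/(x-3) + 1/3· 1/(x-6)] dx
= (1/3)[ln|x-6| - ln|x-3|] + C

Answer: (1/3)·ln|(x-6)/(x-3)| + C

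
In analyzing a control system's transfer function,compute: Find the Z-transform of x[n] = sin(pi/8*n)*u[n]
Z{sin(w0 * n) * u[n]}=z * sin(w0)/(z^2-2z * cos(w0)+1)
With w0=pi/8: X(z)=z * sin(pi/8)/(z^2-2z * cos(pi/8)+1)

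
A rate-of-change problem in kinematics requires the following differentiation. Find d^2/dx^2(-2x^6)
Apply power rule 2 times:
d^1: -12x^5
d^2: -60x^4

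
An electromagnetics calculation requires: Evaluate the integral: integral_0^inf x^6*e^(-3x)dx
This is a Gamma integral. Substitute u=3x (du=3 dx):
integral_0^inf x^6 * e^(-3x) dx=(1/3^7) integral_0^inf u^6 * e^(-u) du
=Gamma(7)/3^7=6!/3^7=720/2187

Answer: 80/243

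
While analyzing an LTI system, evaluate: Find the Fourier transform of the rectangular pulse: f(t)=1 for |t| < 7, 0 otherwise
F(omega)=integral from -7 to 7 of e^(-j * omega * t) dt
=2 * sin(7 * omega)/omega=14 * sinc(7 * omega/pi)

Answer: 2 * sin(7 * omega)/omega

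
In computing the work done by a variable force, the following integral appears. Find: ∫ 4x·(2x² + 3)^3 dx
Let u=2x²+3, du=4x dx
∫ u^3 du=u^4/4+C

Answer: (2x²+3)^4/4+C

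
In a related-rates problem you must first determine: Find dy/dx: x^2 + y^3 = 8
Differentiate: 2x + 3y^2·(dy/dx) = 0
dy/dx = -2x/(3y^2)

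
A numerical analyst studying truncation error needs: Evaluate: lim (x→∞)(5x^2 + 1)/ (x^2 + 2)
Divide numerator and denominator by x^2:
lim (5+1/x^2)/(1+2/x^2)=5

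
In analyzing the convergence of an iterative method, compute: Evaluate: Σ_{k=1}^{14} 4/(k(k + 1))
Partial fractions: 4/(k(k+1))=4/k - 4/(k+1)
Telescoping sum: 4(1-1/15)=4·14/15

Answer: 56/15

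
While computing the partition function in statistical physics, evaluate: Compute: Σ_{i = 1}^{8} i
Using formula: Σ i^1=n(n + 1)/2=8·9/2=36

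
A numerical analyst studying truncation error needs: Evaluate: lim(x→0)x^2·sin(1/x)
Squeeze theorem: -|x^2| ≤ x^2·sin(1/x) ≤ |x^2|
Since x^2 → 0 as x → 0, by squeeze theorem the limit is 0

Answer: 0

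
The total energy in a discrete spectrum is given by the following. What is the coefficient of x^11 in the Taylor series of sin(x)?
sin(x)=Σ (-1)^k x^(2k+1)/(2k+1)!
For x^11: (-1)^5/11!=-1/39916800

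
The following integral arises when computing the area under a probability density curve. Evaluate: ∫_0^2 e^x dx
Antiderivative: e^x
Evaluate: (e^2 - 1)

Answer: e^2 - 1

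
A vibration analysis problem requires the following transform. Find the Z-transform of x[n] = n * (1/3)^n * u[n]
Using the property Z{n*a^n*u[n]}=az/(z-a)^2
With a=1/3: X(z)=(1/3)z/(z - 1/3)^2, |z| > 1/3

Answer: (1/3)z/(z - 1/3)^2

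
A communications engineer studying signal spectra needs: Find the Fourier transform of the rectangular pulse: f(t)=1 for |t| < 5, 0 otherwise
F(omega)=integral from -5 to 5 of e^(-j * omega * t) dt
=2 * sin(5 * omega)/omega=10 * sinc(5 * omega/pi)

Answer: 2 * sin(5 * omega)/omega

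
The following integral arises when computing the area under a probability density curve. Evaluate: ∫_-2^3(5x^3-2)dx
Step 1: Find antiderivative F(x) = (5/4)x^4-2x
Step 2: F(3) - F(-2) = 381/4 - (24) = 285/4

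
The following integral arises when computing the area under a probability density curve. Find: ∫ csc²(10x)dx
Since d/dx[-cot(10x)] = 10csc²(10x), integral = -cot(10x)/10+C

Answer: (-1/10)cot(10x)+C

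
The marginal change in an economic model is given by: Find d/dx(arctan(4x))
d/dx[arctan(u)]=u'/(1 + u²), u=4x, u'=4

Answer: 4/(1 + 16x²)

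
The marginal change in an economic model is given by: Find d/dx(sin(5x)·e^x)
Product rule: (fg)'=f'g+fg'
f=sin(5x), f'=5·cos(5x)
g=e^x, g'=e^x

Answer: 5·cos(5x)·e^x+sin(5x)·e^x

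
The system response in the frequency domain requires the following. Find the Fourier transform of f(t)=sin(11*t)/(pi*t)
sin(W * t)/(pi * t)=(W/pi) * sinc(W * t/pi) is the impulse response of the ideal low-pass filter with cutoff W (here W=11).
Its Fourier transform is a rectangular function:
F(omega)=1 for |omega| < 11, 0 otherwise

Answer: rect(omega/22) [i.e., 1 for |omega| < 11, 0 otherwise]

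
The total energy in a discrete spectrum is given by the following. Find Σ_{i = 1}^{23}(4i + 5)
= 4·Σ i+5·23 = 4·276+115 = 1219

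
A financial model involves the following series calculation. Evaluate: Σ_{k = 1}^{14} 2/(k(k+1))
Partial fractions: 2/(k(k+1))=2/k - 2/(k+1)
Telescoping sum: 2(1-1/15)=2·14/15

Answer: 28/15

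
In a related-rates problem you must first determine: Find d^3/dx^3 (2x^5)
Apply power rule 3 times:
d^1: 10x^4
d^2: 40x^3
d^3: 120x^2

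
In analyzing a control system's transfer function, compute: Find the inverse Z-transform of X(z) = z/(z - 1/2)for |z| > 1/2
Standard pair: z/(z-a) <-> a^n*u[n] for causal signals
With a=1/2: x[n]=(1/2)^n*u[n]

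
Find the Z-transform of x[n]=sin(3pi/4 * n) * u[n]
Z{sin(w0*n)*u[n]} = z*sin(w0)/(z^2-2z*cos(w0)+1)
With w0 = 3pi/4: X(z) = z*sin(3pi/4)/(z^2-2z*cos(3pi/4)+1)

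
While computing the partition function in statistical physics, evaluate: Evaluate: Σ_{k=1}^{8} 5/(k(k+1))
Partial fractions: 5/(k(k+1)) = 5/k - 5/(k+1)
Telescoping sum: 5(1-1/9) = 5·8/9

Answer: 40/9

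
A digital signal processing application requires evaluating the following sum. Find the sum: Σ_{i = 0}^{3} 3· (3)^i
Geometric series: S=a(1 - r^n)/(1 - r)
a=3, r=3, n=4
S=3(1-81)/-2=120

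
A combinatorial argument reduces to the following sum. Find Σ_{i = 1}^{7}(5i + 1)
= 5·Σ i+1·7 = 5·28+7 = 147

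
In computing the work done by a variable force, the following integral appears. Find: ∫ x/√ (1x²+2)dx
Let u=x² + 2, du=2x dx
∫ (1/2)·u^(-1/2) du=√u + C

Answer: √(x² + 2) + C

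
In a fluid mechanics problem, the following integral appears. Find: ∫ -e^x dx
Since d/dx[e^x] = +e^x, we get -1e^x+C

Answer: -e^x+C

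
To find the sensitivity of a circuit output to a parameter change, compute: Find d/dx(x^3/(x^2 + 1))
Quotient rule: (f/g)' = (f'g - fg')/g²
f = x^3, f' = 3x^2
g = x^2 + 1, g' = 2x

Answer: (3x^2·(x^2 + 1) - 2x^4)/(x^2 + 1)²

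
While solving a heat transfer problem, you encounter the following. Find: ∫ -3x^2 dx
Using power rule: ∫ -3x^2 dx=-3/3 x^3 + C=-x^3 + C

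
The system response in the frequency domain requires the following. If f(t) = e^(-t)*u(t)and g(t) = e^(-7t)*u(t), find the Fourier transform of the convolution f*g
By the convolution theorem: F{f*g} = F(omega)*G(omega)
F(omega) = 1/(1+j*omega), G(omega) = 1/(7+j*omega)
F{f*g} = 1/((1+j*omega)(7+j*omega))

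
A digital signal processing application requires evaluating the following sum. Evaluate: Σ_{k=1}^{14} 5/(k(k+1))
Partial fractions: 5/(k(k+1)) = 5/k - 5/(k+1)
Telescoping sum: 5(1-1/15) = 5·14/15

Answer: 14/3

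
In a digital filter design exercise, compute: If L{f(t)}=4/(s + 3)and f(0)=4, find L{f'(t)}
L{f'(t)} = s·F(s) - f(0) = 4s/(s + 3) - 4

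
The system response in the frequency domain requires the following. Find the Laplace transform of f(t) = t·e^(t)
L{t·e^(at)}=1/(s-a)²
L{t·e^(t)}=1/(s-1)²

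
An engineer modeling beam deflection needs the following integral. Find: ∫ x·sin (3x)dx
By parts: u = x, dv = sin(3x) dx
du = dx, v = -cos(3x)/3
= -x·cos(3x)/3 + sin(3x)/3² + C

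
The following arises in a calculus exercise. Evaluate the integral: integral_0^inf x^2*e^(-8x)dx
This is a Gamma integral. Substitute u=8x (du=8 dx):
integral_0^inf x^2*e^(-8x) dx=(1/8^3) integral_0^inf u^2*e^(-u) du
=Gamma(3)/8^3=2!/8^3=2/512

Answer: 1/256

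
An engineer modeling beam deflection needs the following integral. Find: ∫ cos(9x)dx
Using substitution u = 9x: ∫ cos(u) du/9 = sin(u)/9+C

Answer: (1/9)sin(9x)+C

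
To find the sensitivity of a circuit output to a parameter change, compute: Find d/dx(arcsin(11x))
d/dx[arcsin(u)] = u'/√(1-u²), u = 11x, u' = 11

Answer: 11/√(1-121x²)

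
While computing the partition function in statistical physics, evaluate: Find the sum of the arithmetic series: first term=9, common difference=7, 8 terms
Last term: a_n=9+(8-1)·7=58
Sum=n(a_1+a_n)/2=8(9+58)/2=268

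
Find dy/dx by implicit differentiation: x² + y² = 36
Differentiate both sides: 2x+2y·(dy/dx) = 0
Solve: dy/dx = -2x/(2y) = -x/y

Answer: dy/dx = -x/y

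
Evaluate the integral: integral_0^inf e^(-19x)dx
integral_0^inf e^(-19x) dx = [-1/19*e^(-19x)]_0^inf
= 0 - (-1/19) = 1/19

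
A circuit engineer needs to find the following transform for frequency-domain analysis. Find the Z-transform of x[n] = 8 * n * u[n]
Z{n * u[n]}=z/(z-1)^2
By linearity: Z{8 * n * u[n]}=8z/(z-1)^2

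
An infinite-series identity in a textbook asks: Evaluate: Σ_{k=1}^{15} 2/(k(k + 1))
Partial fractions: 2/(k(k + 1)) = 2/k - 2/(k + 1)
Telescoping sum: 2(1 - 1/16) = 2·15/16

Answer: 15/8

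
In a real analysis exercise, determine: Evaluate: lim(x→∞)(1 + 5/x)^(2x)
Rewrite as [(1+5/x)^x]^2.
lim(1+5/x)^x=e^5, so limit=(e^5)^2=e^10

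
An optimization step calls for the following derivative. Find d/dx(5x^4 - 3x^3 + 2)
Power rule: d/dx(ax^n)=n·a·x^(n-1)
Term by term: 20·x^3-9·x^2

Answer: 20x^3-9x^2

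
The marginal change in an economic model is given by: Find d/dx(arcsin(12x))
d/dx[arcsin(u)]=u'/√(1-u²), u=12x, u'=12

Answer: 12/√(1-144x²)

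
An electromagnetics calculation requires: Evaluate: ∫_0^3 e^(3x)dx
Antiderivative: (1/3)e^(3x)
Evaluate: (1/3)(e^9 - 1)

Answer: (e^9 - 1)/3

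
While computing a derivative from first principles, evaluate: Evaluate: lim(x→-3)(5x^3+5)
Polynomial is continuous, so substitute x=-3:
5·(-3)^3 + 5=-130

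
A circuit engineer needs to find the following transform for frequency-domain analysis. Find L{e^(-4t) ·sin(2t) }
First shifting: L{e^(at)f(t)} = F(s-a)
L{sin(2t)} = 2/(s²+4)
Shift: 2/((s+4)²+4)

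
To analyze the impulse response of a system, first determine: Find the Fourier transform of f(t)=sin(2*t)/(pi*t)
sin(W * t)/(pi * t)=(W/pi) * sinc(W * t/pi) is the impulse response of the ideal low-pass filter with cutoff W (here W=2).
Its Fourier transform is a rectangular function:
F(omega)=1 for |omega| < 2, 0 otherwise

Answer: rect(omega/4) [i.e., 1 for |omega| < 2, 0 otherwise]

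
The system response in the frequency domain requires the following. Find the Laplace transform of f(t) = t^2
L{t^n}=n!/s^(n+1)
L{t^2}=2!/s^3=2/s^3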